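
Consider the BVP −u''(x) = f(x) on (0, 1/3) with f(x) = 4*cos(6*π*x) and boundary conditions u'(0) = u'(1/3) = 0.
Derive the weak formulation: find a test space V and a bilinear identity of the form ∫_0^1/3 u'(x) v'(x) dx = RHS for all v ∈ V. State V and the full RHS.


V = H^1(0, 1/3) (no boundary constraint on v; u is determined up to an additive constant); weak form: ∫_0^1/3 u'v' dx = ∫_0^1/3 (4*cos(6*π*x)) v dx for all v ∈ V.

Multiply both sides by a test function v and integrate from 0 to 1/3:
  ∫_0^1/3 −u''(x) v(x) dx = ∫_0^1/3 f(x) v(x) dx.
Integrate the LHS by parts once:
  ∫_0^1/3 −u'' v dx = −[u'(x) v(x)]_0^1/3 + ∫_0^1/3 u'(x) v'(x) dx.
Thus ∫_0^1/3 u'(x) v'(x) dx = ∫_0^1/3 f(x) v(x) dx + [u'(x) v(x)]_0^1/3.
Choose V so that boundary terms are either known or forced to vanish.
u has homogeneous Neumann: u'(0) = u'(1/3) = 0. So [u' v]_0^1/3 = 0·v(1/3) − 0·v(0) = 0 for any v; take V = H^1(0, 1/3).
Weak formulation: find u (satisfying any essential BC) such that ∫_0^1/3 u'(x) v'(x) dx = ∫_0^1/3 f v dx for all v ∈ V (homogeneous Neumann, so boundary terms vanish).
Substituting f(x) = 4*cos(6*π*x), the right-hand side is ∫_0^1/3 (4*cos(6*π*x)) v dx.
Compatibility check (pure Neumann): taking v ≡ 1 ∈ V gives 0 = ∫_0^1/3 f dx + (0) − (0), i.e. ∫_0^1/3 f dx must equal u'(0) − u'(1/3) = 0. Indeed ∫_0^1/3 (4*cos(6*π*x)) dx = 0, so the data are compatible. The solution is then unique only up to an additive constant (fix it e.g. by requiring ∫_0^1/3 u dx = 0).


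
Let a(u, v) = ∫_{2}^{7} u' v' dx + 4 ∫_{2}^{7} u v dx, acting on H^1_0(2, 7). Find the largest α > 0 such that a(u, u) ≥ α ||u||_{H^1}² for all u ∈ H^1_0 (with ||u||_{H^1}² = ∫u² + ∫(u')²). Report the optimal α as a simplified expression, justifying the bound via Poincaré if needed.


α = 1

Coercivity of a(·,·) on H^1_0(2, 7) means a(u, u) ≥ α ||u||_{H^1}² for every u ∈ H^1_0.
The interval has length L = 5, and Poincaré/coercivity depend only on L. Here a(u, u) = ∫(u')² + (4)·∫u².
Here c = 4 ≥ 1, so a(u,u) = ∫(u')² + c∫u² ≥ ∫(u')² + ∫u² = ||u||_{H^1}², i.e. α = 1 works. No larger α is possible: a(u,u) ≥ α||u||_{H^1}² means (1−α)∫(u')² ≥ (α−c)∫u², and for the modes u_n = sin(nπ(x−x₀)/L) (x₀ the left endpoint) one has ∫u_n²/∫(u_n')² = (L/(nπ))² → 0, so a(u_n,u_n)/||u_n||_{H^1}² → 1. Hence the optimal constant is α = 1.
Therefore α = 1.


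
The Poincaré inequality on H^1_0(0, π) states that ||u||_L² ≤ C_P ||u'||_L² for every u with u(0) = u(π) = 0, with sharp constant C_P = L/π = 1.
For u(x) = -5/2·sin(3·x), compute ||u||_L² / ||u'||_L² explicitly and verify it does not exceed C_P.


||u||_L² / ||u'||_L² = 1/3 < C_P = 1.

u(x) = -5/2·sin(3·x), so u'(x) = -15*cos(3*x)/2.
Writing u(x) = A·sin(kπx/L) with A = -5/2 and k = 3, use ∫_0^L sin²(kπx/L) dx = L/2 and ∫_0^L cos²(kπx/L) dx = L/2.
u² = 25/4·sin²(3·x) and (u')² = 225/4·cos²(3·x), and each of sin², cos² integrates to L/2 = π/2 over (0, π).
∫_0^π u² dx = 25*π/8, so ||u||_L² = 5*sqrt(2)*sqrt(π)/4.
∫_0^π (u')² dx = 225*π/8, so ||u'||_L² = 15*sqrt(2)*sqrt(π)/4.
Ratio ||u||_L² / ||u'||_L² = 1/3.
Sharp Poincaré constant on H^1_0(0, π) is C_P = L/π = 1, achieved by sin(x).
This is the k = 3 harmonic; the ratio L/(kπ) is strictly less than C_P = L/π, consistent with the sharp inequality ||u||_L² ≤ C_P ||u'||_L².


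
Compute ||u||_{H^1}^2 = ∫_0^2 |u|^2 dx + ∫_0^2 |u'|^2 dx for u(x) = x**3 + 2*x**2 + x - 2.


||u||_{H^1}^2 = 6530/21

The H^1 norm (squared) on an interval (0, L) is
  ||u||_{H^1}^2 = ∫_0^L u(x)^2 dx + ∫_0^L u'(x)^2 dx.
Compute u'(x) = 3*x**2 + 4*x + 1.
Then u(x)^2 = x**6 + 4*x**5 + 6*x**4 - 7*x**2 - 4*x + 4 and u'(x)^2 = 9*x**4 + 24*x**3 + 22*x**2 + 8*x + 1.
Integrate each monomial from 0 to 2 using ∫_0^2 c·x^n dx = c·2^(n+1)/(n+1):
  ∫_0^2 u(x)^2 dx = ∫_0^2 (x^6 + 4*x^5 + 6*x^4 - 7*x^2 - 4*x + 4) dx. Term by term:
    ∫_0^2 x^6 dx = 128/7;  ∫_0^2 4*x^5 dx = 128/3;  ∫_0^2 6*x^4 dx = 192/5;
    ∫_0^2 -7*x^2 dx = -56/3;  ∫_0^2 -4*x dx = -8;  ∫_0^2 4 dx = 8.
  Sum: 128/7 + 128/3 + 192/5 − 56/3 − 8 + 8 = 2824/35.
  ∫_0^2 u'(x)^2 dx = ∫_0^2 (9*x^4 + 24*x^3 + 22*x^2 + 8*x + 1) dx. Term by term:
    ∫_0^2 9*x^4 dx = 288/5;  ∫_0^2 24*x^3 dx = 96;  ∫_0^2 22*x^2 dx = 176/3;
    ∫_0^2 8*x dx = 16;  ∫_0^2 1 dx = 2.
  Sum: 288/5 + 96 + 176/3 + 16 + 2 = 3454/15.
Adding: ||u||_{H^1}^2 = 2824/35 + 3454/15 = 6530/21.


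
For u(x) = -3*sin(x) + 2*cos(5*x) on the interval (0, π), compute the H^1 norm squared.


||u||_{H^1(0,π)}^2 = 61*π

u'(x) = -10*sin(5*x) - 3*cos(x).
Expand u² and (u')² and integrate term by term on (0, π), using: for integers n ≥ 1, ∫_0^π sin²(nx) dx = ∫_0^π cos²(nx) dx = π/2; for n ≠ n', ∫_0^π sin(nx)sin(n'x) dx = ∫_0^π cos(nx)cos(n'x) dx = 0; and by product-to-sum, ∫_0^π sin(nx)cos(n'x) dx = ½∫_0^π [sin((n+n')x) + sin((n−n')x)] dx, which is 0 when n+n' is even and 2n/(n²−n'²) when n+n' is odd (it need not vanish on (0, π)).
  u² squared terms: (-3)²·∫sin(x)² dx = 9·π/2 = 9*π/2;  (2)²·∫cos(5x)² dx = 4·π/2 = 2*π.
  u² cross terms: 2·(-3)·(2)·∫sin(x)·cos(5x) dx = -12·(0) = 0.
  So ∫_0^π u² dx = 9*π/2 + 2*π + 0 = 13*π/2.
  (u')² squared terms: (-10)²·∫sin(5x)² dx = 100·π/2 = 50*π;  (-3)²·∫cos(x)² dx = 9·π/2 = 9*π/2.
  (u')² cross terms: 2·(-10)·(-3)·∫sin(5x)·cos(x) dx = 60·(0) = 0.
  So ∫_0^π (u')² dx = 50*π + 9*π/2 + 0 = 109*π/2.
||u||_{H^1}^2 = (13*π/2) + (109*π/2) = 61*π.


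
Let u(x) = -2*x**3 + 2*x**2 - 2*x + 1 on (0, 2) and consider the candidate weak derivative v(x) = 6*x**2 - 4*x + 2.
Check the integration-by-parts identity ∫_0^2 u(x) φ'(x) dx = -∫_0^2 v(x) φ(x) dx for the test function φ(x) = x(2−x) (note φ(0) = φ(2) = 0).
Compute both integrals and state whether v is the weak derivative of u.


LHS = 104/15, RHS = -104/15. No, v is not the weak derivative of u.

u(x) = -2*x**3 + 2*x**2 - 2*x + 1, classical derivative u'(x) = -6*x**2 + 4*x - 2.
φ(x) = x(2−x), so φ'(x) = 2 - 2*x.
Note φ(0) = φ(2) = 0, so the boundary term u·φ vanishes.
LHS = ∫_0^2 u(x) φ'(x) dx = ∫_0^2 (4*x^4 - 8*x^3 + 8*x^2 - 6*x + 2) dx. Term by term:
  ∫_0^2 4*x^4 dx = 128/5;  ∫_0^2 -8*x^3 dx = -32;  ∫_0^2 8*x^2 dx = 64/3;
  ∫_0^2 -6*x dx = -12;  ∫_0^2 2 dx = 4.
Sum: 128/5 − 32 + 64/3 − 12 + 4 = 104/15.
So LHS = 104/15.
∫_0^2 v(x) φ(x) dx = ∫_0^2 (-6*x^4 + 16*x^3 - 10*x^2 + 4*x) dx. Term by term:
  ∫_0^2 -6*x^4 dx = -192/5;  ∫_0^2 16*x^3 dx = 64;  ∫_0^2 -10*x^2 dx = -80/3;
  ∫_0^2 4*x dx = 8.
Sum: -192/5 + 64 − 80/3 + 8 = 104/15.
So RHS = -∫_0^2 v(x) φ(x) dx = -104/15.
LHS − RHS = 208/15 ≠ 0, so the identity fails.
(For a valid weak derivative the identity must hold for EVERY test function, in particular this one. The failure shows v is NOT the weak derivative of u.)
Correct weak derivative would be u'(x) = -6*x**2 + 4*x - 2.


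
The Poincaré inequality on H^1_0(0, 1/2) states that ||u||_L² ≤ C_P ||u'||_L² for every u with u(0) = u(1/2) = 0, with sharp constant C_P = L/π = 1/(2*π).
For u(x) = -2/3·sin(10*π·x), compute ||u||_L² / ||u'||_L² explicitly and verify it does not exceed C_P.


||u||_L² / ||u'||_L² = 1/(10*π) < C_P = 1/(2*π).

u(x) = -2/3·sin(10*π·x), so u'(x) = -20*π*cos(10*π*x)/3.
Writing u(x) = A·sin(kπx/L) with A = -2/3 and k = 5, use ∫_0^L sin²(kπx/L) dx = L/2 and ∫_0^L cos²(kπx/L) dx = L/2.
u² = 4/9·sin²(10*π·x) and (u')² = 400*π^2/9·cos²(10*π·x), and each of sin², cos² integrates to L/2 = 1/4 over (0, 1/2).
∫_0^1/2 u² dx = 1/9, so ||u||_L² = 1/3.
∫_0^1/2 (u')² dx = 100*π^2/9, so ||u'||_L² = 10*π/3.
Ratio ||u||_L² / ||u'||_L² = 1/(10*π).
Sharp Poincaré constant on H^1_0(0, 1/2) is C_P = L/π = 1/(2*π), achieved by sin(2*π·x).
This is the k = 5 harmonic; the ratio L/(kπ) is strictly less than C_P = L/π, consistent with the sharp inequality ||u||_L² ≤ C_P ||u'||_L².


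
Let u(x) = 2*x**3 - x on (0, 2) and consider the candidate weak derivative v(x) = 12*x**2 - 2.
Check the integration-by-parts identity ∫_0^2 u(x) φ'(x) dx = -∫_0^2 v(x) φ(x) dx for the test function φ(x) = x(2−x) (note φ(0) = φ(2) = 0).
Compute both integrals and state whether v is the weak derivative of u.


LHS = -124/15, RHS = -248/15. No, v is not the weak derivative of u.

u(x) = 2*x**3 - x, classical derivative u'(x) = 6*x**2 - 1.
φ(x) = x(2−x), so φ'(x) = 2 - 2*x.
Note φ(0) = φ(2) = 0, so the boundary term u·φ vanishes.
LHS = ∫_0^2 u(x) φ'(x) dx = ∫_0^2 (-4*x^4 + 4*x^3 + 2*x^2 - 2*x) dx. Term by term:
  ∫_0^2 -4*x^4 dx = -128/5;  ∫_0^2 4*x^3 dx = 16;  ∫_0^2 2*x^2 dx = 16/3;
  ∫_0^2 -2*x dx = -4.
Sum: -128/5 + 16 + 16/3 − 4 = -124/15.
So LHS = -124/15.
∫_0^2 v(x) φ(x) dx = ∫_0^2 (-12*x^4 + 24*x^3 + 2*x^2 - 4*x) dx. Term by term:
  ∫_0^2 -12*x^4 dx = -384/5;  ∫_0^2 24*x^3 dx = 96;  ∫_0^2 2*x^2 dx = 16/3;
  ∫_0^2 -4*x dx = -8.
Sum: -384/5 + 96 + 16/3 − 8 = 248/15.
So RHS = -∫_0^2 v(x) φ(x) dx = -248/15.
LHS − RHS = 124/15 ≠ 0, so the identity fails.
(For a valid weak derivative the identity must hold for EVERY test function, in particular this one. The failure shows v is NOT the weak derivative of u.)
Correct weak derivative would be u'(x) = 6*x**2 - 1.


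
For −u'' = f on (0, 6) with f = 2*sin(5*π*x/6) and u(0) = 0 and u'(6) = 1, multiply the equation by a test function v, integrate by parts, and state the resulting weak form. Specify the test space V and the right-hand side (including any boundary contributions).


V = {v ∈ H^1(0, 6) : v(0) = 0} (test functions vanish at x = 0 where u is specified); weak form: ∫_0^6 u'v' dx = ∫_0^6 (2*sin(5*π*x/6)) v dx + v(6) for all v ∈ V.

Multiply both sides by a test function v and integrate from 0 to 6:
  ∫_0^6 −u''(x) v(x) dx = ∫_0^6 f(x) v(x) dx.
Integrate the LHS by parts once:
  ∫_0^6 −u'' v dx = −[u'(x) v(x)]_0^6 + ∫_0^6 u'(x) v'(x) dx.
Thus ∫_0^6 u'(x) v'(x) dx = ∫_0^6 f(x) v(x) dx + [u'(x) v(x)]_0^6.
Choose V so that boundary terms are either known or forced to vanish.
Mixed BC: u(0) = 0 (Dirichlet) and u'(6) = 1 (Neumann). Define V = {v ∈ H^1(0, 6) : v(0) = 0}. Then [u' v]_0^6 = u'(6)·v(6) − u'(0)·0 = v(6).
Weak formulation: find u (satisfying any essential BC) such that ∫_0^6 u'(x) v'(x) dx = ∫_0^6 f v dx + v(6) for all v ∈ V (Dirichlet at 0 absorbed into V; Neumann datum at x = 6 contributes the boundary term).
Substituting f(x) = 2*sin(5*π*x/6), the right-hand side is ∫_0^6 (2*sin(5*π*x/6)) v dx + v(6).


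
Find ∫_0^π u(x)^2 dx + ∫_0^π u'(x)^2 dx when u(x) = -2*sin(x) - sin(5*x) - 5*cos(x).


||u||_{H^1(0,π)}^2 = 42*π

u'(x) = 5*sin(x) - 2*cos(x) - 5*cos(5*x).
Expand u² and (u')² and integrate term by term on (0, π), using: for integers n ≥ 1, ∫_0^π sin²(nx) dx = ∫_0^π cos²(nx) dx = π/2; for n ≠ n', ∫_0^π sin(nx)sin(n'x) dx = ∫_0^π cos(nx)cos(n'x) dx = 0; and by product-to-sum, ∫_0^π sin(nx)cos(n'x) dx = ½∫_0^π [sin((n+n')x) + sin((n−n')x)] dx, which is 0 when n+n' is even and 2n/(n²−n'²) when n+n' is odd (it need not vanish on (0, π)).
  u² squared terms: (-1)²·∫sin(5x)² dx = 1·π/2 = π/2;  (-5)²·∫cos(x)² dx = 25·π/2 = 25*π/2;  (-2)²·∫sin(x)² dx = 4·π/2 = 2*π.
  u² cross terms: 2·(-1)·(-5)·∫sin(5x)·cos(x) dx = 10·(0) = 0;  2·(-1)·(-2)·∫sin(5x)·sin(x) dx = 4·(0) = 0;  2·(-5)·(-2)·∫cos(x)·sin(x) dx = 20·(0) = 0.
  So ∫_0^π u² dx = π/2 + 25*π/2 + 2*π + 0 + 0 + 0 = 15*π.
  (u')² squared terms: (-5)²·∫cos(5x)² dx = 25·π/2 = 25*π/2;  (-2)²·∫cos(x)² dx = 4·π/2 = 2*π;  (5)²·∫sin(x)² dx = 25·π/2 = 25*π/2.
  (u')² cross terms: 2·(-5)·(-2)·∫cos(5x)·cos(x) dx = 20·(0) = 0;  2·(-5)·(5)·∫cos(5x)·sin(x) dx = -50·(0) = 0;  2·(-2)·(5)·∫cos(x)·sin(x) dx = -20·(0) = 0.
  So ∫_0^π (u')² dx = 25*π/2 + 2*π + 25*π/2 + 0 + 0 + 0 = 27*π.
||u||_{H^1}^2 = (15*π) + (27*π) = 42*π.


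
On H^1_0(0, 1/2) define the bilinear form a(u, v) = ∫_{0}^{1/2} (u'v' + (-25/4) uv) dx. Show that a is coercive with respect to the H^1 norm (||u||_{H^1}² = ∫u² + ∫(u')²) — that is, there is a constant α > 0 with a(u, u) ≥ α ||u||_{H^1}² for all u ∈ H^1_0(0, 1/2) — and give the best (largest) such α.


α = (-25 + 16*π^2)/(4*(1 + 4*π^2))

Coercivity of a(·,·) on H^1_0(0, 1/2) means a(u, u) ≥ α ||u||_{H^1}² for every u ∈ H^1_0.
The interval has length L = 1/2, and Poincaré/coercivity depend only on L. Here a(u, u) = ∫(u')² + (-25/4)·∫u².
Here c = -25/4 < 0 with |c| < (π/L)² = 4*π^2, so coercivity still holds. The condition a(u,u) ≥ α||u||_{H^1}² reads (1−α)∫(u')² ≥ (α−c)∫u². Any admissible α is ≤ 1 (rapidly oscillating u have ∫u²/∫(u')² → 0), and α = 1 would force 0 ≥ (1−c)∫u², impossible since c < 1; so 1−α > 0. By the sharp Poincaré inequality on H^1_0 of an interval of length L, ∫(u')² ≥ (π/L)²∫u² with equality for the first sine mode sin(π(x−x₀)/L) (x₀ the left endpoint), so the inequality holds for all u iff (1−α)(π/L)² ≥ α − c, i.e. α ≤ ((π/L)² + c)/((π/L)² + 1) = (1 + c(L/π)²)/(1 + (L/π)²). (Direct route, valid since c ≤ 0: Poincaré gives c∫u² ≥ c(L/π)²∫(u')², so a(u,u) ≥ (1 + c(L/π)²)∫(u')², while ||u||_{H^1}² ≤ (1 + (L/π)²)∫(u')²; dividing yields the same α.) With (π/L)² = 4*π^2 and c = -25/4, the largest admissible constant is α = ((π/L)² + c)/((π/L)² + 1).
Simplifying, α = (-25 + 16*π^2)/(4*(1 + 4*π^2)).


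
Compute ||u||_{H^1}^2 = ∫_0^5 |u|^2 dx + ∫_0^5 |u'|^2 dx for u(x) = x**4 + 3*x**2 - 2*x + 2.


||u||_{H^1}^2 = 30724445/63

The H^1 norm (squared) on an interval (0, L) is
  ||u||_{H^1}^2 = ∫_0^L u(x)^2 dx + ∫_0^L u'(x)^2 dx.
Compute u'(x) = 4*x**3 + 6*x - 2.
Then u(x)^2 = x**8 + 6*x**6 - 4*x**5 + 13*x**4 - 12*x**3 + 16*x**2 - 8*x + 4 and u'(x)^2 = 16*x**6 + 48*x**4 - 16*x**3 + 36*x**2 - 24*x + 4.
Integrate each monomial from 0 to 5 using ∫_0^5 c·x^n dx = c·5^(n+1)/(n+1):
  ∫_0^5 u(x)^2 dx = ∫_0^5 (x^8 + 6*x^6 - 4*x^5 + 13*x^4 - 12*x^3 + 16*x^2 - 8*x + 4) dx. Term by term:
    ∫_0^5 x^8 dx = 1953125/9;  ∫_0^5 6*x^6 dx = 468750/7;  ∫_0^5 -4*x^5 dx = -31250/3;
    ∫_0^5 13*x^4 dx = 8125;  ∫_0^5 -12*x^3 dx = -1875;  ∫_0^5 16*x^2 dx = 2000/3;
    ∫_0^5 -8*x dx = -100;  ∫_0^5 4 dx = 20.
  Sum: 1953125/9 + 468750/7 − 31250/3 + 8125 − 1875 + 2000/3 − 100 + 20 = 17665085/63.
  ∫_0^5 u'(x)^2 dx = ∫_0^5 (16*x^6 + 48*x^4 - 16*x^3 + 36*x^2 - 24*x + 4) dx. Term by term:
    ∫_0^5 16*x^6 dx = 1250000/7;  ∫_0^5 48*x^4 dx = 30000;  ∫_0^5 -16*x^3 dx = -2500;
    ∫_0^5 36*x^2 dx = 1500;  ∫_0^5 -24*x dx = -300;  ∫_0^5 4 dx = 20.
  Sum: 1250000/7 + 30000 − 2500 + 1500 − 300 + 20 = 1451040/7.
Adding: ||u||_{H^1}^2 = 17665085/63 + 1451040/7 = 30724445/63.


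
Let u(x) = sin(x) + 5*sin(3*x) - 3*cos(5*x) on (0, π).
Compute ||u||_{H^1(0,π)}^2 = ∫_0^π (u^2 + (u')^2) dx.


||u||_{H^1(0,π)}^2 = 243*π

u'(x) = 15*sin(5*x) + cos(x) + 15*cos(3*x).
Expand u² and (u')² and integrate term by term on (0, π), using: for integers n ≥ 1, ∫_0^π sin²(nx) dx = ∫_0^π cos²(nx) dx = π/2; for n ≠ n', ∫_0^π sin(nx)sin(n'x) dx = ∫_0^π cos(nx)cos(n'x) dx = 0; and by product-to-sum, ∫_0^π sin(nx)cos(n'x) dx = ½∫_0^π [sin((n+n')x) + sin((n−n')x)] dx, which is 0 when n+n' is even and 2n/(n²−n'²) when n+n' is odd (it need not vanish on (0, π)).
  u² squared terms: (-3)²·∫cos(5x)² dx = 9·π/2 = 9*π/2;  (5)²·∫sin(3x)² dx = 25·π/2 = 25*π/2;  (1)²·∫sin(x)² dx = 1·π/2 = π/2.
  u² cross terms: 2·(-3)·(5)·∫cos(5x)·sin(3x) dx = -30·(0) = 0;  2·(-3)·(1)·∫cos(5x)·sin(x) dx = -6·(0) = 0;  2·(5)·(1)·∫sin(3x)·sin(x) dx = 10·(0) = 0.
  So ∫_0^π u² dx = 9*π/2 + 25*π/2 + π/2 + 0 + 0 + 0 = 35*π/2.
  (u')² squared terms: (15)²·∫cos(3x)² dx = 225·π/2 = 225*π/2;  (15)²·∫sin(5x)² dx = 225·π/2 = 225*π/2;  (1)²·∫cos(x)² dx = 1·π/2 = π/2.
  (u')² cross terms: 2·(15)·(15)·∫cos(3x)·sin(5x) dx = 450·(0) = 0;  2·(15)·(1)·∫cos(3x)·cos(x) dx = 30·(0) = 0;  2·(15)·(1)·∫sin(5x)·cos(x) dx = 30·(0) = 0.
  So ∫_0^π (u')² dx = 225*π/2 + 225*π/2 + π/2 + 0 + 0 + 0 = 451*π/2.
||u||_{H^1}^2 = (35*π/2) + (451*π/2) = 243*π.


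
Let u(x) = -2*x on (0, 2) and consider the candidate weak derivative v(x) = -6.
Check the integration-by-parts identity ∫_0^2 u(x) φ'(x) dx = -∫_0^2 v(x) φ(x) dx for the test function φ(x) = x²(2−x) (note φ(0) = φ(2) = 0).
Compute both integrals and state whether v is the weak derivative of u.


LHS = 8/3, RHS = 8. No, v is not the weak derivative of u.

u(x) = -2*x, classical derivative u'(x) = -2.
φ(x) = x²(2−x), so φ'(x) = x*(4 - 3*x).
Note φ(0) = φ(2) = 0, so the boundary term u·φ vanishes.
LHS = ∫_0^2 u(x) φ'(x) dx = ∫_0^2 (6*x^3 - 8*x^2) dx. Term by term:
  ∫_0^2 6*x^3 dx = 24;  ∫_0^2 -8*x^2 dx = -64/3.
Sum: 24 − 64/3 = 8/3.
So LHS = 8/3.
∫_0^2 v(x) φ(x) dx = ∫_0^2 (6*x^3 - 12*x^2) dx. Term by term:
  ∫_0^2 6*x^3 dx = 24;  ∫_0^2 -12*x^2 dx = -32.
Sum: 24 − 32 = -8.
So RHS = -∫_0^2 v(x) φ(x) dx = 8.
LHS − RHS = -16/3 ≠ 0, so the identity fails.
(For a valid weak derivative the identity must hold for EVERY test function, in particular this one. The failure shows v is NOT the weak derivative of u.)
Correct weak derivative would be u'(x) = -2.


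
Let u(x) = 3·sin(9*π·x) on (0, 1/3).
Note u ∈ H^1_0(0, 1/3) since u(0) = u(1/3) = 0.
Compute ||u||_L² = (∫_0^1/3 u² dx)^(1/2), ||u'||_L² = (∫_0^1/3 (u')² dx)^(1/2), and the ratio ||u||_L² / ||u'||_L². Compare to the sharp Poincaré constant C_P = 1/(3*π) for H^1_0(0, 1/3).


||u||_L² / ||u'||_L² = 1/(9*π) < C_P = 1/(3*π).

u(x) = 3·sin(9*π·x), so u'(x) = 27*π*cos(9*π*x).
Writing u(x) = A·sin(kπx/L) with A = 3 and k = 3, use ∫_0^L sin²(kπx/L) dx = L/2 and ∫_0^L cos²(kπx/L) dx = L/2.
u² = 9·sin²(9*π·x) and (u')² = 729*π^2·cos²(9*π·x), and each of sin², cos² integrates to L/2 = 1/6 over (0, 1/3).
∫_0^1/3 u² dx = 3/2, so ||u||_L² = sqrt(6)/2.
∫_0^1/3 (u')² dx = 243*π^2/2, so ||u'||_L² = 9*sqrt(6)*π/2.
Ratio ||u||_L² / ||u'||_L² = 1/(9*π).
Sharp Poincaré constant on H^1_0(0, 1/3) is C_P = L/π = 1/(3*π), achieved by sin(3*π·x).
This is the k = 3 harmonic; the ratio L/(kπ) is strictly less than C_P = L/π, consistent with the sharp inequality ||u||_L² ≤ C_P ||u'||_L².


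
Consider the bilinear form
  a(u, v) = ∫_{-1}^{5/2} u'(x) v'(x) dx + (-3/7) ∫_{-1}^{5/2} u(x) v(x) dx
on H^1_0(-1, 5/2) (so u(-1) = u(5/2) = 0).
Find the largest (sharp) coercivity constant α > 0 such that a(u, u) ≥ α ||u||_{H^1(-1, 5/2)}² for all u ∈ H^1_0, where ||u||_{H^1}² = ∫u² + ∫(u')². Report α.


α = (-21 + 4*π^2)/(4*π^2 + 49)

Coercivity of a(·,·) on H^1_0(-1, 5/2) means a(u, u) ≥ α ||u||_{H^1}² for every u ∈ H^1_0.
The interval has length L = 7/2, and Poincaré/coercivity depend only on L. Here a(u, u) = ∫(u')² + (-3/7)·∫u².
Here c = -3/7 < 0 with |c| < (π/L)² = 4*π^2/49, so coercivity still holds. The condition a(u,u) ≥ α||u||_{H^1}² reads (1−α)∫(u')² ≥ (α−c)∫u². Any admissible α is ≤ 1 (rapidly oscillating u have ∫u²/∫(u')² → 0), and α = 1 would force 0 ≥ (1−c)∫u², impossible since c < 1; so 1−α > 0. By the sharp Poincaré inequality on H^1_0 of an interval of length L, ∫(u')² ≥ (π/L)²∫u² with equality for the first sine mode sin(π(x−x₀)/L) (x₀ the left endpoint), so the inequality holds for all u iff (1−α)(π/L)² ≥ α − c, i.e. α ≤ ((π/L)² + c)/((π/L)² + 1) = (1 + c(L/π)²)/(1 + (L/π)²). (Direct route, valid since c ≤ 0: Poincaré gives c∫u² ≥ c(L/π)²∫(u')², so a(u,u) ≥ (1 + c(L/π)²)∫(u')², while ||u||_{H^1}² ≤ (1 + (L/π)²)∫(u')²; dividing yields the same α.) With (π/L)² = 4*π^2/49 and c = -3/7, the largest admissible constant is α = ((π/L)² + c)/((π/L)² + 1).
Simplifying, α = (-21 + 4*π^2)/(4*π^2 + 49).


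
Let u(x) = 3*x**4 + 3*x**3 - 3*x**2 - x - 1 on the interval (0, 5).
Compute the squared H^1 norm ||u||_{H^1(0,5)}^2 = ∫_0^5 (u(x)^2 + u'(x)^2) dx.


||u||_{H^1}^2 = 401358665/84

The H^1 norm (squared) on an interval (0, L) is
  ||u||_{H^1}^2 = ∫_0^L u(x)^2 dx + ∫_0^L u'(x)^2 dx.
Compute u'(x) = 12*x**3 + 9*x**2 - 6*x - 1.
Then u(x)^2 = 9*x**8 + 18*x**7 - 9*x**6 - 24*x**5 - 3*x**4 + 7*x**2 + 2*x + 1 and u'(x)^2 = 144*x**6 + 216*x**5 - 63*x**4 - 132*x**3 + 18*x**2 + 12*x + 1.
Integrate each monomial from 0 to 5 using ∫_0^5 c·x^n dx = c·5^(n+1)/(n+1):
  ∫_0^5 u(x)^2 dx = ∫_0^5 (9*x^8 + 18*x^7 - 9*x^6 - 24*x^5 - 3*x^4 + 7*x^2 + 2*x + 1) dx. Term by term:
    ∫_0^5 9*x^8 dx = 1953125;  ∫_0^5 18*x^7 dx = 3515625/4;  ∫_0^5 -9*x^6 dx = -703125/7;
    ∫_0^5 -24*x^5 dx = -62500;  ∫_0^5 -3*x^4 dx = -1875;  ∫_0^5 7*x^2 dx = 875/3;
    ∫_0^5 2*x dx = 25;  ∫_0^5 1 dx = 5.
  Sum: 1953125 + 3515625/4 − 703125/7 − 62500 − 1875 + 875/3 + 25 + 5 = 224072645/84.
  ∫_0^5 u'(x)^2 dx = ∫_0^5 (144*x^6 + 216*x^5 - 63*x^4 - 132*x^3 + 18*x^2 + 12*x + 1) dx. Term by term:
    ∫_0^5 144*x^6 dx = 11250000/7;  ∫_0^5 216*x^5 dx = 562500;  ∫_0^5 -63*x^4 dx = -39375;
    ∫_0^5 -132*x^3 dx = -20625;  ∫_0^5 18*x^2 dx = 750;  ∫_0^5 12*x dx = 150;
    ∫_0^5 1 dx = 5.
  Sum: 11250000/7 + 562500 − 39375 − 20625 + 750 + 150 + 5 = 14773835/7.
Adding: ||u||_{H^1}^2 = 224072645/84 + 14773835/7 = 401358665/84.


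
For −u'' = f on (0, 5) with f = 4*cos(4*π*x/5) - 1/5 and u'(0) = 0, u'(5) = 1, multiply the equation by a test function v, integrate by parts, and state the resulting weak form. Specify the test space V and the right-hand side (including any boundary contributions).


V = H^1(0, 5) (v unrestricted at boundary; u is determined up to an additive constant); weak form: ∫_0^5 u'v' dx = ∫_0^5 (4*cos(4*π*x/5) - 1/5) v dx + v(5) for all v ∈ V.

Multiply both sides by a test function v and integrate from 0 to 5:
  ∫_0^5 −u''(x) v(x) dx = ∫_0^5 f(x) v(x) dx.
Integrate the LHS by parts once:
  ∫_0^5 −u'' v dx = −[u'(x) v(x)]_0^5 + ∫_0^5 u'(x) v'(x) dx.
Thus ∫_0^5 u'(x) v'(x) dx = ∫_0^5 f(x) v(x) dx + [u'(x) v(x)]_0^5.
Choose V so that boundary terms are either known or forced to vanish.
u has inhomogeneous Neumann u'(0) = 0, u'(5) = 1. [u' v]_0^5 = (1)·v(5) − (0)·v(0) = v(5). Take V = H^1(0, 5); boundary term becomes part of RHS.
Weak formulation: find u (satisfying any essential BC) such that ∫_0^5 u'(x) v'(x) dx = ∫_0^5 f v dx + v(5) for all v ∈ V (Neumann data are natural BCs: they enter the RHS as boundary terms).
Substituting f(x) = 4*cos(4*π*x/5) - 1/5, the right-hand side is ∫_0^5 (4*cos(4*π*x/5) - 1/5) v dx + v(5).
Compatibility check (pure Neumann): taking v ≡ 1 ∈ V gives 0 = ∫_0^5 f dx + (1) − (0), i.e. ∫_0^5 f dx must equal u'(0) − u'(5) = -1. Indeed ∫_0^5 (4*cos(4*π*x/5) - 1/5) dx = -1, so the data are compatible. The solution is then unique only up to an additive constant (fix it e.g. by requiring ∫_0^5 u dx = 0).


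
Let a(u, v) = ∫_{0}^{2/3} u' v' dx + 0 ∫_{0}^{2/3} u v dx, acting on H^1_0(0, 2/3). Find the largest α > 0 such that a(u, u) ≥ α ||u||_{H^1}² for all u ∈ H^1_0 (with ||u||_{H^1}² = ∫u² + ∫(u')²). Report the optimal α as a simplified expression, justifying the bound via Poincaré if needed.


α = 9*π^2/(4 + 9*π^2)

Coercivity of a(·,·) on H^1_0(0, 2/3) means a(u, u) ≥ α ||u||_{H^1}² for every u ∈ H^1_0.
The interval has length L = 2/3, and Poincaré/coercivity depend only on L. Here a(u, u) = ∫(u')² + (0)·∫u².
Here c = 0, so a(u,u) = ∫(u')² alone. The condition a(u,u) ≥ α||u||_{H^1}² reads (1−α)∫(u')² ≥ (α−c)∫u². Any admissible α is ≤ 1 (rapidly oscillating u have ∫u²/∫(u')² → 0), and α = 1 would force 0 ≥ (1−c)∫u², impossible since c < 1; so 1−α > 0. By the sharp Poincaré inequality on H^1_0 of an interval of length L, ∫(u')² ≥ (π/L)²∫u² with equality for the first sine mode sin(π(x−x₀)/L) (x₀ the left endpoint), so the inequality holds for all u iff (1−α)(π/L)² ≥ α − c, i.e. α ≤ ((π/L)² + c)/((π/L)² + 1) = (1 + c(L/π)²)/(1 + (L/π)²). (Direct route, valid since c ≤ 0: Poincaré gives c∫u² ≥ c(L/π)²∫(u')², so a(u,u) ≥ (1 + c(L/π)²)∫(u')², while ||u||_{H^1}² ≤ (1 + (L/π)²)∫(u')²; dividing yields the same α.) With (π/L)² = 9*π^2/4 and c = 0, the largest admissible constant is α = ((π/L)² + c)/((π/L)² + 1).
Simplifying, α = 9*π^2/(4 + 9*π^2).


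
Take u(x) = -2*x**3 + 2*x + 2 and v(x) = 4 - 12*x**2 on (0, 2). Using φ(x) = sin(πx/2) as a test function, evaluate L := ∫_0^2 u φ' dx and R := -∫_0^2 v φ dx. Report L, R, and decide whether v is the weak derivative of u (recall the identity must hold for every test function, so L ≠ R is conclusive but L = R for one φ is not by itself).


LHS = -192/π^3 + 40/π, RHS = -384/π^3 + 80/π. No, v is not the weak derivative of u.

u(x) = -2*x**3 + 2*x + 2, classical derivative u'(x) = 2 - 6*x**2.
φ(x) = sin(πx/2), so φ'(x) = π*cos(π*x/2)/2.
Note φ(0) = φ(2) = 0, so the boundary term u·φ vanishes.
LHS = ∫_0^2 u(x) φ'(x) dx = ∫_0^2 (-π*x^3*cos(π*x/2) + π*x*cos(π*x/2) + π*cos(π*x/2)) dx. Term by term:
  ∫_0^2 π*cos(π*x/2) dx = 0;  ∫_0^2 π*x*cos(π*x/2) dx = -8/π;  ∫_0^2 -π*x^3*cos(π*x/2) dx = -192/π^3 + 48/π.
Sum: 0 − 8/π + -192/π^3 + 48/π = -192/π^3 + 40/π.
So LHS = -192/π^3 + 40/π.
∫_0^2 v(x) φ(x) dx = ∫_0^2 (-12*x^2*sin(π*x/2) + 4*sin(π*x/2)) dx. Term by term:
  ∫_0^2 4*sin(π*x/2) dx = 16/π;  ∫_0^2 -12*x^2*sin(π*x/2) dx = -96/π + 384/π^3.
Sum: 16/π + -96/π + 384/π^3 = -80/π + 384/π^3.
So RHS = -∫_0^2 v(x) φ(x) dx = -384/π^3 + 80/π.
LHS − RHS = -40/π + 192/π^3 ≠ 0, so the identity fails.
(For a valid weak derivative the identity must hold for EVERY test function, in particular this one. The failure shows v is NOT the weak derivative of u.)
Correct weak derivative would be u'(x) = 2 - 6*x**2.


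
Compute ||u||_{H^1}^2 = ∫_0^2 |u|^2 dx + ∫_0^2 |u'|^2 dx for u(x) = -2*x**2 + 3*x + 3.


||u||_{H^1}^2 = 544/15

The H^1 norm (squared) on an interval (0, L) is
  ||u||_{H^1}^2 = ∫_0^L u(x)^2 dx + ∫_0^L u'(x)^2 dx.
Compute u'(x) = 3 - 4*x.
Then u(x)^2 = 4*x**4 - 12*x**3 - 3*x**2 + 18*x + 9 and u'(x)^2 = 16*x**2 - 24*x + 9.
Integrate each monomial from 0 to 2 using ∫_0^2 c·x^n dx = c·2^(n+1)/(n+1):
  ∫_0^2 u(x)^2 dx = ∫_0^2 (4*x^4 - 12*x^3 - 3*x^2 + 18*x + 9) dx. Term by term:
    ∫_0^2 4*x^4 dx = 128/5;  ∫_0^2 -12*x^3 dx = -48;  ∫_0^2 -3*x^2 dx = -8;
    ∫_0^2 18*x dx = 36;  ∫_0^2 9 dx = 18.
  Sum: 128/5 − 48 − 8 + 36 + 18 = 118/5.
  ∫_0^2 u'(x)^2 dx = ∫_0^2 (16*x^2 - 24*x + 9) dx. Term by term:
    ∫_0^2 16*x^2 dx = 128/3;  ∫_0^2 -24*x dx = -48;  ∫_0^2 9 dx = 18.
  Sum: 128/3 − 48 + 18 = 38/3.
Adding: ||u||_{H^1}^2 = 118/5 + 38/3 = 544/15.


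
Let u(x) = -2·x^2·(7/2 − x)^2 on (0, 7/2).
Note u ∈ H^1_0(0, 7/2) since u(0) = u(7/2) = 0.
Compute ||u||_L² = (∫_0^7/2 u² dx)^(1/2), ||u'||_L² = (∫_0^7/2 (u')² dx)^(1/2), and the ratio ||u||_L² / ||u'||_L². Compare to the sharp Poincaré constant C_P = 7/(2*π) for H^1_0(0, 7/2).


||u||_L² / ||u'||_L² = 7*sqrt(3)/12 < C_P = 7/(2*π).

u(x) = -2·x^2·(7/2 − x)^2, so u'(x) = x*(-8*x^2 + 42*x - 49).
u(x) = -2·x^2·(7/2 − x)^2 vanishes at x = 0 and x = 7/2, so u ∈ H^1_0(0, 7/2). Differentiate via the product rule and integrate the resulting polynomials term by term.
  ∫_0^7/2 u² dx = ∫_0^7/2 (4*x^8 - 56*x^7 + 294*x^6 - 686*x^5 + 2401*x^4/4) dx. Term by term:
    ∫_0^7/2 4*x^8 dx = 40353607/1152;  ∫_0^7/2 -56*x^7 dx = -40353607/256;  ∫_0^7/2 294*x^6 dx = 17294403/64;
    ∫_0^7/2 -686*x^5 dx = -40353607/192;  ∫_0^7/2 2401*x^4/4 dx = 40353607/640.
  Sum: 40353607/1152 − 40353607/256 + 17294403/64 − 40353607/192 + 40353607/640 = 5764801/11520.
  ∫_0^7/2 (u')² dx = ∫_0^7/2 (64*x^6 - 672*x^5 + 2548*x^4 - 4116*x^3 + 2401*x^2) dx. Term by term:
    ∫_0^7/2 64*x^6 dx = 117649/2;  ∫_0^7/2 -672*x^5 dx = -823543/4;  ∫_0^7/2 2548*x^4 dx = 10706059/40;
    ∫_0^7/2 -4116*x^3 dx = -2470629/16;  ∫_0^7/2 2401*x^2 dx = 823543/24.
  Sum: 117649/2 − 823543/4 + 10706059/40 − 2470629/16 + 823543/24 = 117649/240.
∫_0^7/2 u² dx = 5764801/11520, so ||u||_L² = 2401*sqrt(5)/240.
∫_0^7/2 (u')² dx = 117649/240, so ||u'||_L² = 343*sqrt(15)/60.
Ratio ||u||_L² / ||u'||_L² = 7*sqrt(3)/12.
Sharp Poincaré constant on H^1_0(0, 7/2) is C_P = L/π = 7/(2*π), achieved by sin(2*π/7·x).
A polynomial bump cannot attain the sharp Poincaré constant (only the first sine eigenfunction does), so the ratio is strictly less than C_P, consistent with ||u||_L² ≤ C_P ||u'||_L².


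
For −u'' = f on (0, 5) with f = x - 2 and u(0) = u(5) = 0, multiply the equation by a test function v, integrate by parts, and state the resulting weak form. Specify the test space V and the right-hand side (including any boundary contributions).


V = H^1_0(0, 5) (so v(0) = v(5) = 0); weak form: ∫_0^5 u'v' dx = ∫_0^5 (x - 2) v dx for all v ∈ V.

Multiply both sides by a test function v and integrate from 0 to 5:
  ∫_0^5 −u''(x) v(x) dx = ∫_0^5 f(x) v(x) dx.
Integrate the LHS by parts once:
  ∫_0^5 −u'' v dx = −[u'(x) v(x)]_0^5 + ∫_0^5 u'(x) v'(x) dx.
Thus ∫_0^5 u'(x) v'(x) dx = ∫_0^5 f(x) v(x) dx + [u'(x) v(x)]_0^5.
Choose V so that boundary terms are either known or forced to vanish.
u is Dirichlet: u(0) = u(5) = 0. Let V = H^1_0(0, 5); then v(0) = v(5) = 0, and [u' v]_0^5 = 0.
Weak formulation: find u (satisfying any essential BC) such that ∫_0^5 u'(x) v'(x) dx = ∫_0^5 f v dx for all v ∈ V.
Substituting f(x) = x - 2, the right-hand side is ∫_0^5 (x - 2) v dx.


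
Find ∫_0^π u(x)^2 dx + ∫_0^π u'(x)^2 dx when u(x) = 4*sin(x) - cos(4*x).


||u||_{H^1(0,π)}^2 = 272/15 + 49*π/2

u'(x) = 4*sin(4*x) + 4*cos(x).
Expand u² and (u')² and integrate term by term on (0, π), using: for integers n ≥ 1, ∫_0^π sin²(nx) dx = ∫_0^π cos²(nx) dx = π/2; for n ≠ n', ∫_0^π sin(nx)sin(n'x) dx = ∫_0^π cos(nx)cos(n'x) dx = 0; and by product-to-sum, ∫_0^π sin(nx)cos(n'x) dx = ½∫_0^π [sin((n+n')x) + sin((n−n')x)] dx, which is 0 when n+n' is even and 2n/(n²−n'²) when n+n' is odd (it need not vanish on (0, π)).
  u² squared terms: (-1)²·∫cos(4x)² dx = 1·π/2 = π/2;  (4)²·∫sin(x)² dx = 16·π/2 = 8*π.
  u² cross terms: 2·(-1)·(4)·∫cos(4x)·sin(x) dx = -8·(-2/15) = 16/15.
  So ∫_0^π u² dx = π/2 + 8*π + 16/15 = 16/15 + 17*π/2.
  (u')² squared terms: (4)²·∫cos(x)² dx = 16·π/2 = 8*π;  (4)²·∫sin(4x)² dx = 16·π/2 = 8*π.
  (u')² cross terms: 2·(4)·(4)·∫cos(x)·sin(4x) dx = 32·(8/15) = 256/15.
  So ∫_0^π (u')² dx = 8*π + 8*π + 256/15 = 256/15 + 16*π.
||u||_{H^1}^2 = (16/15 + 17*π/2) + (256/15 + 16*π) = 272/15 + 49*π/2.


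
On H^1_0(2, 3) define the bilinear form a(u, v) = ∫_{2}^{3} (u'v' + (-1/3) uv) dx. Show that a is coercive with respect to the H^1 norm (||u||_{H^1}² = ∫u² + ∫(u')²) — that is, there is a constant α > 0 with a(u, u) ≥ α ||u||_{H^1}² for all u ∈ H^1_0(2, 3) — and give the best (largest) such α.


α = (-1/3 + π^2)/(1 + π^2)

Coercivity of a(·,·) on H^1_0(2, 3) means a(u, u) ≥ α ||u||_{H^1}² for every u ∈ H^1_0.
The interval has length L = 1, and Poincaré/coercivity depend only on L. Here a(u, u) = ∫(u')² + (-1/3)·∫u².
Here c = -1/3 < 0 with |c| < (π/L)² = π^2, so coercivity still holds. The condition a(u,u) ≥ α||u||_{H^1}² reads (1−α)∫(u')² ≥ (α−c)∫u². Any admissible α is ≤ 1 (rapidly oscillating u have ∫u²/∫(u')² → 0), and α = 1 would force 0 ≥ (1−c)∫u², impossible since c < 1; so 1−α > 0. By the sharp Poincaré inequality on H^1_0 of an interval of length L, ∫(u')² ≥ (π/L)²∫u² with equality for the first sine mode sin(π(x−x₀)/L) (x₀ the left endpoint), so the inequality holds for all u iff (1−α)(π/L)² ≥ α − c, i.e. α ≤ ((π/L)² + c)/((π/L)² + 1) = (1 + c(L/π)²)/(1 + (L/π)²). (Direct route, valid since c ≤ 0: Poincaré gives c∫u² ≥ c(L/π)²∫(u')², so a(u,u) ≥ (1 + c(L/π)²)∫(u')², while ||u||_{H^1}² ≤ (1 + (L/π)²)∫(u')²; dividing yields the same α.) With (π/L)² = π^2 and c = -1/3, the largest admissible constant is α = ((π/L)² + c)/((π/L)² + 1).
Simplifying, α = (-1/3 + π^2)/(1 + π^2).


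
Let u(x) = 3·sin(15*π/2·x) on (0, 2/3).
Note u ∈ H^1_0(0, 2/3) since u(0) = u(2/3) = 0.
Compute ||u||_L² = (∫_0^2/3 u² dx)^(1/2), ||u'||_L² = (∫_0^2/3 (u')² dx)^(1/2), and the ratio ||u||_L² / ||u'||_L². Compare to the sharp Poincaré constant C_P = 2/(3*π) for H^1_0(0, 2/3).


||u||_L² / ||u'||_L² = 2/(15*π) < C_P = 2/(3*π).

u(x) = 3·sin(15*π/2·x), so u'(x) = 45*π*cos(15*π*x/2)/2.
Writing u(x) = A·sin(kπx/L) with A = 3 and k = 5, use ∫_0^L sin²(kπx/L) dx = L/2 and ∫_0^L cos²(kπx/L) dx = L/2.
u² = 9·sin²(15*π/2·x) and (u')² = 2025*π^2/4·cos²(15*π/2·x), and each of sin², cos² integrates to L/2 = 1/3 over (0, 2/3).
∫_0^2/3 u² dx = 3, so ||u||_L² = sqrt(3).
∫_0^2/3 (u')² dx = 675*π^2/4, so ||u'||_L² = 15*sqrt(3)*π/2.
Ratio ||u||_L² / ||u'||_L² = 2/(15*π).
Sharp Poincaré constant on H^1_0(0, 2/3) is C_P = L/π = 2/(3*π), achieved by sin(3*π/2·x).
This is the k = 5 harmonic; the ratio L/(kπ) is strictly less than C_P = L/π, consistent with the sharp inequality ||u||_L² ≤ C_P ||u'||_L².


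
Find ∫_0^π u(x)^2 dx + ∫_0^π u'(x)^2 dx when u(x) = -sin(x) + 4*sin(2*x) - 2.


||u||_{H^1(0,π)}^2 = 8 + 45*π

u'(x) = -cos(x) + 8*cos(2*x).
Expand u² and (u')² and integrate term by term on (0, π), using: for integers n ≥ 1, ∫_0^π sin²(nx) dx = ∫_0^π cos²(nx) dx = π/2; for n ≠ n', ∫_0^π sin(nx)sin(n'x) dx = ∫_0^π cos(nx)cos(n'x) dx = 0; and by product-to-sum, ∫_0^π sin(nx)cos(n'x) dx = ½∫_0^π [sin((n+n')x) + sin((n−n')x)] dx, which is 0 when n+n' is even and 2n/(n²−n'²) when n+n' is odd (it need not vanish on (0, π)). For the constant mode: ∫_0^π 1 dx = π, ∫_0^π cos(nx) dx = 0, ∫_0^π sin(nx) dx = (1−(−1)^n)/n.
  u² squared terms: (-2)²·∫1 dx = 4·π = 4*π;  (-1)²·∫sin(x)² dx = 1·π/2 = π/2;  (4)²·∫sin(2x)² dx = 16·π/2 = 8*π.
  u² cross terms: 2·(-2)·(-1)·∫1·sin(x) dx = 4·(2) = 8;  2·(-2)·(4)·∫1·sin(2x) dx = -16·(0) = 0;  2·(-1)·(4)·∫sin(x)·sin(2x) dx = -8·(0) = 0.
  So ∫_0^π u² dx = 4*π + π/2 + 8*π + 8 + 0 + 0 = 8 + 25*π/2.
  (u')² squared terms: (-1)²·∫cos(x)² dx = 1·π/2 = π/2;  (8)²·∫cos(2x)² dx = 64·π/2 = 32*π.
  (u')² cross terms: 2·(-1)·(8)·∫cos(x)·cos(2x) dx = -16·(0) = 0.
  So ∫_0^π (u')² dx = π/2 + 32*π + 0 = 65*π/2.
||u||_{H^1}^2 = (8 + 25*π/2) + (65*π/2) = 8 + 45*π.


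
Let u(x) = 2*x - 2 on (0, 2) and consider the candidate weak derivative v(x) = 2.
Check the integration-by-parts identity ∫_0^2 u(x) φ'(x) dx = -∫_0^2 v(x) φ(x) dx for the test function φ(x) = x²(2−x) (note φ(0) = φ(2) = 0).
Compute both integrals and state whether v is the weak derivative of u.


LHS = -8/3, RHS = -8/3. Yes, v = u' weakly.

u(x) = 2*x - 2, classical derivative u'(x) = 2.
φ(x) = x²(2−x), so φ'(x) = x*(4 - 3*x).
Note φ(0) = φ(2) = 0, so the boundary term u·φ vanishes.
LHS = ∫_0^2 u(x) φ'(x) dx = ∫_0^2 (-6*x^3 + 14*x^2 - 8*x) dx. Term by term:
  ∫_0^2 -6*x^3 dx = -24;  ∫_0^2 14*x^2 dx = 112/3;  ∫_0^2 -8*x dx = -16.
Sum: -24 + 112/3 − 16 = -8/3.
So LHS = -8/3.
∫_0^2 v(x) φ(x) dx = ∫_0^2 (-2*x^3 + 4*x^2) dx. Term by term:
  ∫_0^2 -2*x^3 dx = -8;  ∫_0^2 4*x^2 dx = 32/3.
Sum: -8 + 32/3 = 8/3.
So RHS = -∫_0^2 v(x) φ(x) dx = -8/3.
LHS = RHS, so the identity holds for this test φ.
Moreover u is smooth here and v(x) = u'(x) = 2 pointwise, so the identity holds for every test function. Hence v is the weak derivative of u.


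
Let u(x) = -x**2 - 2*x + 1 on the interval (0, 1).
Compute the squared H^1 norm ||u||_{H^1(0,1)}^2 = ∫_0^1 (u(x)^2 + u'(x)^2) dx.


||u||_{H^1}^2 = 51/5

The H^1 norm (squared) on an interval (0, L) is
  ||u||_{H^1}^2 = ∫_0^L u(x)^2 dx + ∫_0^L u'(x)^2 dx.
Compute u'(x) = -2*x - 2.
Then u(x)^2 = x**4 + 4*x**3 + 2*x**2 - 4*x + 1 and u'(x)^2 = 4*x**2 + 8*x + 4.
Integrate each monomial from 0 to 1 using ∫_0^1 c·x^n dx = c·1^(n+1)/(n+1):
  ∫_0^1 u(x)^2 dx = ∫_0^1 (x^4 + 4*x^3 + 2*x^2 - 4*x + 1) dx. Term by term:
    ∫_0^1 x^4 dx = 1/5;  ∫_0^1 4*x^3 dx = 1;  ∫_0^1 2*x^2 dx = 2/3;
    ∫_0^1 -4*x dx = -2;  ∫_0^1 1 dx = 1.
  Sum: 1/5 + 1 + 2/3 − 2 + 1 = 13/15.
  ∫_0^1 u'(x)^2 dx = ∫_0^1 (4*x^2 + 8*x + 4) dx. Term by term:
    ∫_0^1 4*x^2 dx = 4/3;  ∫_0^1 8*x dx = 4;  ∫_0^1 4 dx = 4.
  Sum: 4/3 + 4 + 4 = 28/3.
Adding: ||u||_{H^1}^2 = 13/15 + 28/3 = 51/5.


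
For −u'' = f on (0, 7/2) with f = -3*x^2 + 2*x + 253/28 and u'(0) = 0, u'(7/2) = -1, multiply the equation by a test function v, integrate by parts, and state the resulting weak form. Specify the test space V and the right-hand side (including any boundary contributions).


V = H^1(0, 7/2) (v unrestricted at boundary; u is determined up to an additive constant); weak form: ∫_0^7/2 u'v' dx = ∫_0^7/2 (-3*x^2 + 2*x + 253/28) v dx − v(7/2) for all v ∈ V.

Multiply both sides by a test function v and integrate from 0 to 7/2:
  ∫_0^7/2 −u''(x) v(x) dx = ∫_0^7/2 f(x) v(x) dx.
Integrate the LHS by parts once:
  ∫_0^7/2 −u'' v dx = −[u'(x) v(x)]_0^7/2 + ∫_0^7/2 u'(x) v'(x) dx.
Thus ∫_0^7/2 u'(x) v'(x) dx = ∫_0^7/2 f(x) v(x) dx + [u'(x) v(x)]_0^7/2.
Choose V so that boundary terms are either known or forced to vanish.
u has inhomogeneous Neumann u'(0) = 0, u'(7/2) = -1. [u' v]_0^7/2 = (-1)·v(7/2) − (0)·v(0) = − v(7/2). Take V = H^1(0, 7/2); boundary term becomes part of RHS.
Weak formulation: find u (satisfying any essential BC) such that ∫_0^7/2 u'(x) v'(x) dx = ∫_0^7/2 f v dx − v(7/2) for all v ∈ V (Neumann data are natural BCs: they enter the RHS as boundary terms).
Substituting f(x) = -3*x^2 + 2*x + 253/28, the right-hand side is ∫_0^7/2 (-3*x^2 + 2*x + 253/28) v dx − v(7/2).
Compatibility check (pure Neumann): taking v ≡ 1 ∈ V gives 0 = ∫_0^7/2 f dx + (-1) − (0), i.e. ∫_0^7/2 f dx must equal u'(0) − u'(7/2) = 1. Indeed ∫_0^7/2 (-3*x^2 + 2*x + 253/28) dx = 1, so the data are compatible. The solution is then unique only up to an additive constant (fix it e.g. by requiring ∫_0^7/2 u dx = 0).


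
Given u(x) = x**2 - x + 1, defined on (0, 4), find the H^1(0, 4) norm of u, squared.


||u||_{H^1}^2 = 2792/15

The H^1 norm (squared) on an interval (0, L) is
  ||u||_{H^1}^2 = ∫_0^L u(x)^2 dx + ∫_0^L u'(x)^2 dx.
Compute u'(x) = 2*x - 1.
Then u(x)^2 = x**4 - 2*x**3 + 3*x**2 - 2*x + 1 and u'(x)^2 = 4*x**2 - 4*x + 1.
Integrate each monomial from 0 to 4 using ∫_0^4 c·x^n dx = c·4^(n+1)/(n+1):
  ∫_0^4 u(x)^2 dx = ∫_0^4 (x^4 - 2*x^3 + 3*x^2 - 2*x + 1) dx. Term by term:
    ∫_0^4 x^4 dx = 1024/5;  ∫_0^4 -2*x^3 dx = -128;  ∫_0^4 3*x^2 dx = 64;
    ∫_0^4 -2*x dx = -16;  ∫_0^4 1 dx = 4.
  Sum: 1024/5 − 128 + 64 − 16 + 4 = 644/5.
  ∫_0^4 u'(x)^2 dx = ∫_0^4 (4*x^2 - 4*x + 1) dx. Term by term:
    ∫_0^4 4*x^2 dx = 256/3;  ∫_0^4 -4*x dx = -32;  ∫_0^4 1 dx = 4.
  Sum: 256/3 − 32 + 4 = 172/3.
Adding: ||u||_{H^1}^2 = 644/5 + 172/3 = 2792/15.


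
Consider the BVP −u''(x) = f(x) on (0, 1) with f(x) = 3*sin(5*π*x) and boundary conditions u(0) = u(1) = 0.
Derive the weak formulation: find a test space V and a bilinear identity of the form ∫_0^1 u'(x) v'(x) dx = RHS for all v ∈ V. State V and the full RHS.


V = H^1_0(0, 1) (so v(0) = v(1) = 0); weak form: ∫_0^1 u'v' dx = ∫_0^1 (3*sin(5*π*x)) v dx for all v ∈ V.

Multiply both sides by a test function v and integrate from 0 to 1:
  ∫_0^1 −u''(x) v(x) dx = ∫_0^1 f(x) v(x) dx.
Integrate the LHS by parts once:
  ∫_0^1 −u'' v dx = −[u'(x) v(x)]_0^1 + ∫_0^1 u'(x) v'(x) dx.
Thus ∫_0^1 u'(x) v'(x) dx = ∫_0^1 f(x) v(x) dx + [u'(x) v(x)]_0^1.
Choose V so that boundary terms are either known or forced to vanish.
u is Dirichlet: u(0) = u(1) = 0. Let V = H^1_0(0, 1); then v(0) = v(1) = 0, and [u' v]_0^1 = 0.
Weak formulation: find u (satisfying any essential BC) such that ∫_0^1 u'(x) v'(x) dx = ∫_0^1 f v dx for all v ∈ V.
Substituting f(x) = 3*sin(5*π*x), the right-hand side is ∫_0^1 (3*sin(5*π*x)) v dx.
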